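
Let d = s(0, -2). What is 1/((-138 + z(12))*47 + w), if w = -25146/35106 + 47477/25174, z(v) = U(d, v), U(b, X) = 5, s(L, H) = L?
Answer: -147293074/920556721881 ≈ -0.00016000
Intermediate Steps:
d = 0
z(v) = 5
w = 172283693/147293074 (w = -25146*1/35106 + 47477*(1/25174) = -4191/5851 + 47477/25174 = 172283693/147293074 ≈ 1.1697)
1/((-138 + z(12))*47 + w) = 1/((-138 + 5)*47 + 172283693/147293074) = 1/(-133*47 + 172283693/147293074) = 1/(-6251 + 172283693/147293074) = 1/(-920556721881/147293074) = -147293074/920556721881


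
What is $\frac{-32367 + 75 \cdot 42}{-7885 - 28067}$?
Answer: $\frac{9739}{11984} \approx 0.81267$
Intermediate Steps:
$\frac{-32367 + 75 \cdot 42}{-7885 - 28067} = \frac{-32367 + 3150}{-35952} = \left(-29217\right) \left(- \frac{1}{35952}\right) = \frac{9739}{11984}$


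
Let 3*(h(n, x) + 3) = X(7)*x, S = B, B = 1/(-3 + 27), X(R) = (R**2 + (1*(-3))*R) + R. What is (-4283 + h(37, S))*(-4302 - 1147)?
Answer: 1681327093/72 ≈ 2.3352e+7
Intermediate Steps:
X(R) = R**2 - 2*R (X(R) = (R**2 - 3*R) + R = R**2 - 2*R)
B = 1/24 ≈ 0.041667
S = 1/24 ≈ 0.041667
h(n, x) = -3 + 35*x/3 (h(n, x) = -3 + ((7*(-2 + 7))*x)/3 = -3 + ((7*5)*x)/3 = -3 + (35*x)/3 = -3 + 35*x/3)
(-4283 + h(37, S))*(-4302 - 1147) = (-4283 + (-3 + (35/3)*(1/24)))*(-4302 - 1147) = (-4283 + (-3 + 35/72))*(-5449) = (-4283 - 181/72)*(-5449) = -308557/72*(-5449) = 1681327093/72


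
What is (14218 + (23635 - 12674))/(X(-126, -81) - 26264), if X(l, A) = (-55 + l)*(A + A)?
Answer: 2289/278 ≈ 8.2338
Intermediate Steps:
X(l, A) = 2*A*(-55 + l) (X(l, A) = (-55 + l)*(2*A) = 2*A*(-55 + l))
(14218 + (23635 - 12674))/(X(-126, -81) - 26264) = (14218 + (23635 - 12674))/(2*(-81)*(-55 - 126) - 26264) = (14218 + 10961)/(2*(-81)*(-181) - 26264) = 25179/(29322 - 26264) = 25179/3058 = 25179*(1/3058) = 2289/278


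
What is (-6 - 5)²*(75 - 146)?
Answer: -8591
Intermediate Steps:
(-6 - 5)²*(75 - 146) = (-11)²*(-71) = 121*(-71) = -8591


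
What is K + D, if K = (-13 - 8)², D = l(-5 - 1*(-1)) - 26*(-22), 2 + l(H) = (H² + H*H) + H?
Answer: 1039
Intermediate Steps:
l(H) = -2 + H + 2*H² (l(H) = -2 + ((H² + H*H) + H) = -2 + ((H² + H²) + H) = -2 + (2*H² + H) = -2 + (H + 2*H²) = -2 + H + 2*H²)
D = 598 (D = (-2 + (-5 - 1*(-1)) + 2*(-5 - 1*(-1))²) - 26*(-22) = (-2 + (-5 + 1) + 2*(-5 + 1)²) + 572 = (-2 - 4 + 2*(-4)²) + 572 = (-2 - 4 + 2*16) + 572 = (-2 - 4 + 32) + 572 = 26 + 572 = 598)
K = 441 (K = (-21)² = 441)
K + D = 441 + 598 = 1039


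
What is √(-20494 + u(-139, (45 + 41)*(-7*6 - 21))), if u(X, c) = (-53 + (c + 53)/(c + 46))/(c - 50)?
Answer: I*√1105186490217183313/7343524 ≈ 143.16*I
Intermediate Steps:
u(X, c) = (-53 + (53 + c)/(46 + c))/(-50 + c)
√(-20494 + u(-139, (45 + 41)*(-7*6 - 21))) = √(-20494 + (2385 + 52*((45 + 41)*(-7*6 - 21)))/(2300 - ((45 + 41)*(-7*6 - 21))² + 4*((45 + 41)*(-7*6 - 21)))) = √(-20494 + (2385 + 52*(86*(-42 - 21)))/(2300 - (86*(-42 - 21))² + 4*(86*(-42 - 21)))) = √(-20494 + (2385 + 52*(86*(-63)))/(2300 - (86*(-63))² + 4*(86*(-63)))) = √(-20494 + (2385 + 52*(-5418))/(2300 - 1*(-5418)² + 4*(-5418))) = √(-20494 + (2385 - 281736)/(2300 - 1*29354724 - 21672)) = √(-20494 - 279351/(2300 - 29354724 - 21672)) = √(-20494 - 279351/(-29374096)) = √(-20494 - 1/29374096*(-279351)) = √(-20494 + 279351/29374096) = √(-601992444073/29374096) = I*√1105186490217183313/7343524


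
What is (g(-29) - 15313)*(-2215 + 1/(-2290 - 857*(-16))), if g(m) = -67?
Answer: 194554916010/5711 ≈ 3.4067e+7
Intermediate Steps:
(g(-29) - 15313)*(-2215 + 1/(-2290 - 857*(-16))) = (-67 - 15313)*(-2215 + 1/(-2290 - 857*(-16))) = -15380*(-2215 + 1/(-2290 + 13712)) = -15380*(-2215 + 1/11422) = -15380*(-25299729/11422) = 194554916010/5711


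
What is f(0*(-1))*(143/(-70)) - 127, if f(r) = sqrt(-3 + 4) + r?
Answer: -9033/70 ≈ -129.04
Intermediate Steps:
f(r) = 1 + r (f(r) = sqrt(1) + r = 1 + r)
f(0*(-1))*(143/(-70)) - 127 = (1 + 0*(-1))*(143/(-70)) - 127 = (1 + 0)*(143*(-1/70)) - 127 = 1*(-143/70) - 127 = -143/70 - 127 = -9033/70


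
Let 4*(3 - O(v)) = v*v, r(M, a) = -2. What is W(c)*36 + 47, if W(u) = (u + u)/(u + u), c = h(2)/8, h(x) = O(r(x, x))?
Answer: 83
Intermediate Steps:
O(v) = 3 - v²/4 (O(v) = 3 - v*v/4 = 3 - v²/4)
h(x) = 2 (h(x) = 3 - ¼*(-2)² = 3 - ¼*4 = 3 - 1 = 2)
c = ¼ (c = 2/8 = 2*(⅛) = ¼ ≈ 0.25000)
W(u) = 1 (W(u) = (2*u)/((2*u)) = (2*u)*(1/(2*u)) = 1)
W(c)*36 + 47 = 1*36 + 47 = 36 + 47 = 83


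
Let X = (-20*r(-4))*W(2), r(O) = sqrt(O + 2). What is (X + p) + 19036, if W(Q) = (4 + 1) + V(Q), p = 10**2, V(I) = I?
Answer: 19136 - 140*I*sqrt(2) ≈ 19136.0 - 197.99*I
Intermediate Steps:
p = 100
W(Q) = 5 + Q (W(Q) = (4 + 1) + Q = 5 + Q)
r(O) = sqrt(2 + O)
X = -140*I*sqrt(2) (X = (-20*sqrt(2 - 4))*(5 + 2) = -20*I*sqrt(2)*7 = -140*I*sqrt(2) ≈ -197.99*I)
(X + p) + 19036 = (-140*I*sqrt(2) + 100) + 19036 = (100 - 140*I*sqrt(2)) + 19036 = 19136 - 140*I*sqrt(2)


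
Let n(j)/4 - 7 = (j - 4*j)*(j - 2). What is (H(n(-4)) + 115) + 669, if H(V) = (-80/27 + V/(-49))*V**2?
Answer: 210597232/1323 ≈ 1.5918e+5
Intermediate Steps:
n(j) = 28 - 12*j*(-2 + j) (n(j) = 28 + 4*((j - 4*j)*(j - 2)) = 28 + 4*((-3*j)*(-2 + j)) = 28 + 4*(-3*j*(-2 + j)) = 28 - 12*j*(-2 + j))
H(V) = V**2*(-80/27 - V/49) (H(V) = (-80*1/27 + V*(-1/49))*V**2 = (-80/27 - V/49)*V**2 = V**2*(-80/27 - V/49))
(H(n(-4)) + 115) + 669 = ((28 - 12*(-4)**2 + 24*(-4))**2*(-3920 - 27*(28 - 12*(-4)**2 + 24*(-4)))/1323 + 115) + 669 = ((28 - 12*16 - 96)**2*(-3920 - 27*(28 - 12*16 - 96))/1323 + 115) + 669 = ((28 - 192 - 96)**2*(-3920 - 27*(28 - 192 - 96))/1323 + 115) + 669 = ((1/1323)*(-260)**2*(-3920 - 27*(-260)) + 115) + 669 = ((1/1323)*67600*(-3920 + 7020) + 115) + 669 = ((1/1323)*67600*3100 + 115) + 669 = (209560000/1323 + 115) + 669 = 209712145/1323 + 669 = 210597232/1323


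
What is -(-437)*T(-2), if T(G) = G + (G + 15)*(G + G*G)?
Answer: 10488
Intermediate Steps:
T(G) = G + (15 + G)*(G + G²)
-(-437)*T(-2) = -(-437)*(-2*(16 + (-2)² + 16*(-2))) = -(-437)*(-2*(16 + 4 - 32)) = -(-437)*(-2*(-12)) = -(-437)*24 = -1*(-10488) = 10488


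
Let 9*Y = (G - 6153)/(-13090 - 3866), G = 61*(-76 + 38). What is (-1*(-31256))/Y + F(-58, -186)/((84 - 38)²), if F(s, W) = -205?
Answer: 10092875223829/17924636 ≈ 5.6307e+5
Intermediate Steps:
G = -2318 (G = 61*(-38) = -2318)
Y = 8471/152604 (Y = ((-2318 - 6153)/(-13090 - 3866))/9 = (-8471/(-16956))/9 = (-8471*(-1/16956))/9 = (⅑)*(8471/16956) = 8471/152604 ≈ 0.055510)
(-1*(-31256))/Y + F(-58, -186)/((84 - 38)²) = (-1*(-31256))/(8471/152604) - 205/(84 - 38)² = 31256*(152604/8471) - 205/(46²) = 4769790624/8471 - 205/2116 = 10092875223829/17924636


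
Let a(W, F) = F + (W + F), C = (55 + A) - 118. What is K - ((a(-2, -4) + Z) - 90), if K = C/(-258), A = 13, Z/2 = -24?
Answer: 19117/129 ≈ 148.19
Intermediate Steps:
Z = -48 (Z = 2*(-24) = -48)
C = -50 (C = (55 + 13) - 118 = 68 - 118 = -50)
a(W, F) = W + 2*F (a(W, F) = F + (F + W) = W + 2*F)
K = 25/129 (K = -50/(-258) = -50*(-1/258) = 25/129 ≈ 0.19380)
K - ((a(-2, -4) + Z) - 90) = 25/129 - (((-2 + 2*(-4)) - 48) - 90) = 25/129 - (((-2 - 8) - 48) - 90) = 25/129 - ((-10 - 48) - 90) = 25/129 - (-58 - 90) = 25/129 - 1*(-148) = 25/129 + 148 = 19117/129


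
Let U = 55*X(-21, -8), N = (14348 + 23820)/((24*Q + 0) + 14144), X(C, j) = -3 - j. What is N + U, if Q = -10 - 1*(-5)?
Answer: 486846/1753 ≈ 277.72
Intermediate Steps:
Q = -5 (Q = -10 + 5 = -5)
N = 4771/1753 (N = (14348 + 23820)/((24*(-5) + 0) + 14144) = 38168/((-120 + 0) + 14144) = 38168/(-120 + 14144) = 38168/14024 = 38168*(1/14024) = 4771/1753 ≈ 2.7216)
U = 275 (U = 55*(-3 - 1*(-8)) = 55*(-3 + 8) = 55*5 = 275)
N + U = 4771/1753 + 275 = 486846/1753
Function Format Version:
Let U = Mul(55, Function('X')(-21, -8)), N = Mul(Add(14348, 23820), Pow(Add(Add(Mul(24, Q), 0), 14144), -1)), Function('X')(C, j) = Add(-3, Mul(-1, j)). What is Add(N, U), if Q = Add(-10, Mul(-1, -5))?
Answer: Rational(486846, 1753) ≈ 277.72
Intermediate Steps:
Q = -5 (Q = Add(-10, 5) = -5)
N = Rational(4771, 1753) (N = Mul(Add(14348, 23820), Pow(Add(Add(Mul(24, -5), 0), 14144), -1)) = Mul(38168, Pow(Add(Add(-120, 0), 14144), -1)) = Mul(38168, Pow(Add(-120, 14144), -1)) = Mul(38168, Pow(14024, -1)) = Mul(38168, Rational(1, 14024)) = Rational(4771, 1753) ≈ 2.7216)
U = 275 (U = Mul(55, Add(-3, Mul(-1, -8))) = Mul(55, Add(-3, 8)) = Mul(55, 5) = 275)
Add(N, U) = Add(Rational(4771, 1753), 275) = Rational(486846, 1753)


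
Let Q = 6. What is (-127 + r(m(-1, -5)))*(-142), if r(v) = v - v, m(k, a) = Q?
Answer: 18034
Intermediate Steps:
m(k, a) = 6
r(v) = 0
(-127 + r(m(-1, -5)))*(-142) = (-127 + 0)*(-142) = -127*(-142) = 18034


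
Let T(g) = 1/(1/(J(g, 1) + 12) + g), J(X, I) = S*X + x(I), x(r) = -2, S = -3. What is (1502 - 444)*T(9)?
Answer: 8993/76 ≈ 118.33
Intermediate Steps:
J(X, I) = -2 - 3*X (J(X, I) = -3*X - 2 = -2 - 3*X)
T(g) = 1/(g + 1/(10 - 3*g)) (T(g) = 1/(1/((-2 - 3*g) + 12) + g) = 1/(1/(10 - 3*g) + g) = 1/(g + 1/(10 - 3*g)))
(1502 - 444)*T(9) = (1502 - 444)*((-10 + 3*9)/(-1 - 10*9 + 3*9²)) = 1058*((-10 + 27)/(-1 - 90 + 3*81)) = 1058*(17/(-1 - 90 + 243)) = 1058*(17/152) = 8993/76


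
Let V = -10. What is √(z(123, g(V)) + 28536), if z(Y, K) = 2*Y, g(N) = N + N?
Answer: 3*√3198 ≈ 169.65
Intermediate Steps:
g(N) = 2*N
√(z(123, g(V)) + 28536) = √(2*123 + 28536) = √(246 + 28536) = √28782 = 3*√3198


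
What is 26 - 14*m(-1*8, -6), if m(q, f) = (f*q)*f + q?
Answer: 4170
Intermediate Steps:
m(q, f) = q + q*f² (m(q, f) = q*f² + q = q + q*f²)
26 - 14*m(-1*8, -6) = 26 - 14*(-1*8)*(1 + (-6)²) = 26 - (-112)*(1 + 36) = 26 - (-112)*37 = 26 - 14*(-296) = 26 + 4144 = 4170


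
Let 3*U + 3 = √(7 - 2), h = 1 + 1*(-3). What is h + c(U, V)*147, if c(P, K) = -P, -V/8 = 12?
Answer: 145 - 49*√5 ≈ 35.433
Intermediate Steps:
V = -96 (V = -8*12 = -96)
h = -2 (h = 1 - 3 = -2)
U = -1 + √5/3 (U = -1 + √(7 - 2)/3 = -1 + √5/3 ≈ -0.25464)
h + c(U, V)*147 = -2 - (-1 + √5/3)*147 = -2 + (1 - √5/3)*147 = -2 + (147 - 49*√5) = 145 - 49*√5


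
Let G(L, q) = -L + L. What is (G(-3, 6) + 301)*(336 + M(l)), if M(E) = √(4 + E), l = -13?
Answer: 101136 + 903*I ≈ 1.0114e+5 + 903.0*I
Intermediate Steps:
G(L, q) = 0
(G(-3, 6) + 301)*(336 + M(l)) = (0 + 301)*(336 + √(4 - 13)) = 301*(336 + √(-9)) = 301*(336 + 3*I) = 101136 + 903*I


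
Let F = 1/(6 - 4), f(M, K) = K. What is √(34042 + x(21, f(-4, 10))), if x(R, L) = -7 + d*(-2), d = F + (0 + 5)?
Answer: 2*√8506 ≈ 184.46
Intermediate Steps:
F = ½ (F = 1/2 = ½ ≈ 0.50000)
d = 11/2 (d = ½ + (0 + 5) = ½ + 5 = 11/2 ≈ 5.5000)
x(R, L) = -18 (x(R, L) = -7 + (11/2)*(-2) = -7 - 11 = -18)
√(34042 + x(21, f(-4, 10))) = √(34042 - 18) = √34024 = 2*√8506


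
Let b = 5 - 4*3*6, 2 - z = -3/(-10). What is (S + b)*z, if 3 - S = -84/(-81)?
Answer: -14926/135 ≈ -110.56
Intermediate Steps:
S = 53/27 (S = 3 - (-84)/(-81) = 3 - (-84)*(-1)/81 = 3 - 1*28/27 = 3 - 28/27 = 53/27 ≈ 1.9630)
z = 17/10 (z = 2 - (-3)/(-10) = 2 - (-3)*(-1)/10 = 2 - 1*3/10 = 2 - 3/10 = 17/10 ≈ 1.7000)
b = -67 (b = 5 - 12*6 = 5 - 72 = -67)
(S + b)*z = (53/27 - 67)*(17/10) = -1756/27*17/10 = -14926/135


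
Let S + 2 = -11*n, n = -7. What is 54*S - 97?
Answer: 3953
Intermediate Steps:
S = 75 (S = -2 - 11*(-7) = -2 + 77 = 75)
54*S - 97 = 54*75 - 97 = 4050 - 97 = 3953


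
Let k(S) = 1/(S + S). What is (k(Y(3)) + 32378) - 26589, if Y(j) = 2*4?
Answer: 92625/16 ≈ 5789.1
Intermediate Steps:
Y(j) = 8
k(S) = 1/(2*S)
(k(Y(3)) + 32378) - 26589 = ((½)/8 + 32378) - 26589 = ((½)*(⅛) + 32378) - 26589 = (1/16 + 32378) - 26589 = 518049/16 - 26589 = 92625/16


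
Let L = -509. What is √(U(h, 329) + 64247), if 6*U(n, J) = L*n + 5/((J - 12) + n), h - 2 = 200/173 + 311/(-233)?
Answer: √38698351554191630522992940103/777038689068 ≈ 253.17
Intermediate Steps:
h = 73415/40309 (h = 2 + (200/173 + 311/(-233)) = 2 + (200*(1/173) + 311*(-1/233)) = 2 + (200/173 - 311/233) = 2 - 7203/40309 = 73415/40309 ≈ 1.8213)
U(n, J) = -509*n/6 + 5/(6*(-12 + J + n)) (U(n, J) = (-509*n + 5/((J - 12) + n))/6 = (-509*n + 5/((-12 + J) + n))/6 = (-509*n + 5/(-12 + J + n))/6 = -509*n/6 + 5/(6*(-12 + J + n)))
√(U(h, 329) + 64247) = √((5 - 509*(73415/40309)² + 6108*(73415/40309) - 509*329*73415/40309)/(6*(-12 + 329 + 73415/40309)) + 64247) = √((5 - 509*5389762225/1624815481 + 448418820/40309 - 12294149315/40309)/(6*(12851368/40309)) + 64247) = √((⅙)*(40309/12851368)*(5 - 2743388972525/1624815481 + 448418820/40309 - 12294149315/40309) + 64247) = √((⅙)*(40309/12851368)*(-480224815418075/1624815481) + 64247) = √(-480224815418075/3108154756272 + 64247) = √(199209393810789109/3108154756272) = √38698351554191630522992940103/777038689068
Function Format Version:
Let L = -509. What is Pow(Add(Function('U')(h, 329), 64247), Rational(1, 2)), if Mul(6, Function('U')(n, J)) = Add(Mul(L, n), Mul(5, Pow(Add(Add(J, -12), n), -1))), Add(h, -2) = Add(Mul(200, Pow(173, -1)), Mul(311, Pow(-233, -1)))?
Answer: Mul(Rational(1, 777038689068), Pow(38698351554191630522992940103, Rational(1, 2))) ≈ 253.17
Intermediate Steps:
h = Rational(73415, 40309) (h = Add(2, Add(Mul(200, Pow(173, -1)), Mul(311, Pow(-233, -1)))) = Add(2, Add(Mul(200, Rational(1, 173)), Mul(311, Rational(-1, 233)))) = Add(2, Add(Rational(200, 173), Rational(-311, 233))) = Add(2, Rational(-7203, 40309)) = Rational(73415, 40309) ≈ 1.8213)
Function('U')(n, J) = Add(Mul(Rational(-509, 6), n), Mul(Rational(5, 6), Pow(Add(-12, J, n), -1))) (Function('U')(n, J) = Mul(Rational(1, 6), Add(Mul(-509, n), Mul(5, Pow(Add(Add(J, -12), n), -1)))) = Mul(Rational(1, 6), Add(Mul(-509, n), Mul(5, Pow(Add(Add(-12, J), n), -1)))) = Mul(Rational(1, 6), Add(Mul(-509, n), Mul(5, Pow(Add(-12, J, n), -1)))) = Add(Mul(Rational(-509, 6), n), Mul(Rational(5, 6), Pow(Add(-12, J, n), -1))))
Pow(Add(Function('U')(h, 329), 64247), Rational(1, 2)) = Pow(Add(Mul(Rational(1, 6), Pow(Add(-12, 329, Rational(73415, 40309)), -1), Add(5, Mul(-509, Pow(Rational(73415, 40309), 2)), Mul(6108, Rational(73415, 40309)), Mul(-509, 329, Rational(73415, 40309)))), 64247), Rational(1, 2)) = Pow(Add(Mul(Rational(1, 6), Pow(Rational(12851368, 40309), -1), Add(5, Mul(-509, Rational(5389762225, 1624815481)), Rational(448418820, 40309), Rational(-12294149315, 40309))), 64247), Rational(1, 2)) = Pow(Add(Mul(Rational(1, 6), Rational(40309, 12851368), Add(5, Rational(-2743388972525, 1624815481), Rational(448418820, 40309), Rational(-12294149315, 40309))), 64247), Rational(1, 2)) = Pow(Add(Mul(Rational(1, 6), Rational(40309, 12851368), Rational(-480224815418075, 1624815481)), 64247), Rational(1, 2)) = Pow(Add(Rational(-480224815418075, 3108154756272), 64247), Rational(1, 2)) = Pow(Rational(199209393810789109, 3108154756272), Rational(1, 2)) = Mul(Rational(1, 777038689068), Pow(38698351554191630522992940103, Rational(1, 2)))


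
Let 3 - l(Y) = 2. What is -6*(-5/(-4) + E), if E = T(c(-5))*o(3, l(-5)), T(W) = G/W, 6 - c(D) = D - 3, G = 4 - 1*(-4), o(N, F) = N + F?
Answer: -297/14 ≈ -21.214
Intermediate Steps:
l(Y) = 1 (l(Y) = 3 - 1*2 = 3 - 2 = 1)
o(N, F) = F + N
G = 8 (G = 4 + 4 = 8)
c(D) = 9 - D (c(D) = 6 - (D - 3) = 6 - (-3 + D) = 6 + (3 - D) = 9 - D)
T(W) = 8/W
E = 16/7 (E = (8/(9 - 1*(-5)))*(1 + 3) = (8/(9 + 5))*4 = (8/14)*4 = (8*(1/14))*4 = (4/7)*4 = 16/7 ≈ 2.2857)
-6*(-5/(-4) + E) = -6*(-5/(-4) + 16/7) = -6*(-5*(-¼) + 16/7) = -6*(5/4 + 16/7) = -6*99/28 = -297/14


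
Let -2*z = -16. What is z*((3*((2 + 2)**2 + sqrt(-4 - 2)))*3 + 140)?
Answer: 2272 + 72*I*sqrt(6) ≈ 2272.0 + 176.36*I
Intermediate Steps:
z = 8 (z = -1/2*(-16) = 8)
z*((3*((2 + 2)**2 + sqrt(-4 - 2)))*3 + 140) = 8*((3*((2 + 2)**2 + sqrt(-4 - 2)))*3 + 140) = 8*((3*(4**2 + sqrt(-6)))*3 + 140) = 8*((3*(16 + I*sqrt(6)))*3 + 140) = 8*((48 + 3*I*sqrt(6))*3 + 140) = 8*((144 + 9*I*sqrt(6)) + 140) = 8*(284 + 9*I*sqrt(6)) = 2272 + 72*I*sqrt(6)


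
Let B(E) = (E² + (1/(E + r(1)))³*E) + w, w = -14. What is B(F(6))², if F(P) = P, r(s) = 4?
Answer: 121066009/250000 ≈ 484.26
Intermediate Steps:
B(E) = -14 + E² + E/(4 + E)³ (B(E) = (E² + (1/(E + 4))³*E) - 14 = (E² + (1/(4 + E))³*E) - 14 = (E² + E/(4 + E)³) - 14 = -14 + E² + E/(4 + E)³)
B(F(6))² = (-14 + 6² + 6/(4 + 6)³)² = (-14 + 36 + 6/10³)² = (-14 + 36 + 6*(1/1000))² = (-14 + 36 + 3/500)² = (11003/500)² = 121066009/250000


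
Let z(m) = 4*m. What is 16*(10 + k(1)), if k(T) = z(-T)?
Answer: 96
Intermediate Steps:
k(T) = -4*T (k(T) = 4*(-T) = -4*T)
16*(10 + k(1)) = 16*(10 - 4*1) = 16*(10 - 4) = 16*6 = 96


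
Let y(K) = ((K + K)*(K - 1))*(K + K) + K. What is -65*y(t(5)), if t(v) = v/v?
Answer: -65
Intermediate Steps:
t(v) = 1
y(K) = K + 4*K²*(-1 + K) (y(K) = ((2*K)*(-1 + K))*(2*K) + K = (2*K*(-1 + K))*(2*K) + K = 4*K²*(-1 + K) + K = K + 4*K²*(-1 + K))
-65*y(t(5)) = -65*(1 - 4*1 + 4*1²) = -65*(1 - 4 + 4*1) = -65*(1 - 4 + 4) = -65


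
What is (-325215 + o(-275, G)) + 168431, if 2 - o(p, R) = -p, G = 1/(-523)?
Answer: -157057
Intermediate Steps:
G = -1/523 ≈ -0.0019120
o(p, R) = 2 + p (o(p, R) = 2 - (-1)*p = 2 + p)
(-325215 + o(-275, G)) + 168431 = (-325215 + (2 - 275)) + 168431 = (-325215 - 273) + 168431 = -325488 + 168431 = -157057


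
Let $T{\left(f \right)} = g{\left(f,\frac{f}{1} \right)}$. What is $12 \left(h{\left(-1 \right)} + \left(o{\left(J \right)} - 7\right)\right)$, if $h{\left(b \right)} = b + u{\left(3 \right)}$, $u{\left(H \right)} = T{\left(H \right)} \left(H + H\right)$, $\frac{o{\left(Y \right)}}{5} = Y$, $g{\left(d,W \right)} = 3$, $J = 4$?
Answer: $360$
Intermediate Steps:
$T{\left(f \right)} = 3$
$o{\left(Y \right)} = 5 Y$
$u{\left(H \right)} = 6 H$ ($u{\left(H \right)} = 3 \left(H + H\right) = 3 \cdot 2 H = 6 H$)
$h{\left(b \right)} = 18 + b$ ($h{\left(b \right)} = b + 6 \cdot 3 = b + 18 = 18 + b$)
$12 \left(h{\left(-1 \right)} + \left(o{\left(J \right)} - 7\right)\right) = 12 \left(\left(18 - 1\right) + \left(5 \cdot 4 - 7\right)\right) = 12 \left(17 + \left(20 - 7\right)\right) = 12 \left(17 + 13\right) = 12 \cdot 30 = 360$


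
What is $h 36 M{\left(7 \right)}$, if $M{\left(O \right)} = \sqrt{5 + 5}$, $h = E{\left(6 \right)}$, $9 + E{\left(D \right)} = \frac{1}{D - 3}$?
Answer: $- 312 \sqrt{10} \approx -986.63$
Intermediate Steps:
$E{\left(D \right)} = -9 + \frac{1}{-3 + D}$ ($E{\left(D \right)} = -9 + \frac{1}{D - 3} = -9 + \frac{1}{-3 + D}$)
$h = - \frac{26}{3}$ ($h = \frac{28 - 54}{-3 + 6} = \frac{28 - 54}{3} = \frac{1}{3} \left(-26\right) = - \frac{26}{3} \approx -8.6667$)
$M{\left(O \right)} = \sqrt{10}$
$h 36 M{\left(7 \right)} = \left(- \frac{26}{3}\right) 36 \sqrt{10} = - 312 \sqrt{10}$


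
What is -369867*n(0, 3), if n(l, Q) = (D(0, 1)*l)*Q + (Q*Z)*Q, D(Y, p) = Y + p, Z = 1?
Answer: -3328803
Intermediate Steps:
n(l, Q) = Q**2 + Q*l (n(l, Q) = ((0 + 1)*l)*Q + (Q*1)*Q = (1*l)*Q + Q*Q = l*Q + Q**2 = Q*l + Q**2 = Q**2 + Q*l)
-369867*n(0, 3) = -1109601*(3 + 0) = -1109601*3 = -369867*9 = -3328803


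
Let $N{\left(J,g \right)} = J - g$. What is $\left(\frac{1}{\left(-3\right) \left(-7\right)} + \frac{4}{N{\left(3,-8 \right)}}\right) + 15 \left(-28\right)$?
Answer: $- \frac{96925}{231} \approx -419.59$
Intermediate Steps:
$\left(\frac{1}{\left(-3\right) \left(-7\right)} + \frac{4}{N{\left(3,-8 \right)}}\right) + 15 \left(-28\right) = \left(\frac{1}{\left(-3\right) \left(-7\right)} + \frac{4}{3 - -8}\right) + 15 \left(-28\right) = \left(\left(- \frac{1}{3}\right) \left(- \frac{1}{7}\right) + \frac{4}{3 + 8}\right) - 420 = \left(\frac{1}{21} + \frac{4}{11}\right) - 420 = \frac{95}{231} - 420 = - \frac{96925}{231}$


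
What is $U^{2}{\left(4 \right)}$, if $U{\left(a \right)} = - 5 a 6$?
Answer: $14400$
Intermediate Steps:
$U{\left(a \right)} = - 30 a$
$U^{2}{\left(4 \right)} = \left(\left(-30\right) 4\right)^{2} = \left(-120\right)^{2} = 14400$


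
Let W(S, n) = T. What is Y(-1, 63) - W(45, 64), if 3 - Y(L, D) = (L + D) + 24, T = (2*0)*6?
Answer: -83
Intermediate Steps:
T = 0 (T = 0*6 = 0)
W(S, n) = 0
Y(L, D) = -21 - D - L (Y(L, D) = 3 - ((L + D) + 24) = 3 - ((D + L) + 24) = 3 - (24 + D + L) = 3 + (-24 - D - L) = -21 - D - L)
Y(-1, 63) - W(45, 64) = (-21 - 1*63 - 1*(-1)) - 1*0 = (-21 - 63 + 1) + 0 = -83 + 0 = -83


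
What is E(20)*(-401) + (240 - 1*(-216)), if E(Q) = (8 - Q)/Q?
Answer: 3483/5 ≈ 696.60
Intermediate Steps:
E(Q) = (8 - Q)/Q
E(20)*(-401) + (240 - 1*(-216)) = ((8 - 1*20)/20)*(-401) + (240 - 1*(-216)) = ((8 - 20)/20)*(-401) + (240 + 216) = ((1/20)*(-12))*(-401) + 456 = -⅗*(-401) + 456 = 1203/5 + 456 = 3483/5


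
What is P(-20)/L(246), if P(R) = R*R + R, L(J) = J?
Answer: 190/123 ≈ 1.5447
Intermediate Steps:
P(R) = R + R² (P(R) = R² + R = R + R²)
P(-20)/L(246) = -20*(1 - 20)/246 = -20*(-19)*(1/246) = 380*(1/246) = 190/123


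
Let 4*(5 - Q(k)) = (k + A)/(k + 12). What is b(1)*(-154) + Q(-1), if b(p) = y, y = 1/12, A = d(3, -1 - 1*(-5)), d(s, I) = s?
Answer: -260/33 ≈ -7.8788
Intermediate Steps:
A = 3
y = 1/12 ≈ 0.083333
b(p) = 1/12
Q(k) = 5 - (3 + k)/(4*(12 + k)) (Q(k) = 5 - (k + 3)/(4*(k + 12)) = 5 - (3 + k)/(4*(12 + k)))
b(1)*(-154) + Q(-1) = (1/12)*(-154) + (237 + 19*(-1))/(4*(12 - 1)) = -77/6 + (1/4)*(237 - 19)/11 = -77/6 + (1/4)*(1/11)*218 = -77/6 + 109/22 = -260/33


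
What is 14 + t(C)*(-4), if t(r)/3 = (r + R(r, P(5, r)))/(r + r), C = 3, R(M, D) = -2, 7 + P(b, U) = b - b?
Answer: 12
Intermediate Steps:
P(b, U) = -7 (P(b, U) = -7 + (b - b) = -7 + 0 = -7)
t(r) = 3*(-2 + r)/(2*r) (t(r) = 3*((r - 2)/(r + r)) = 3*((-2 + r)/((2*r))) = 3*((-2 + r)*(1/(2*r))) = 3*((-2 + r)/(2*r)) = 3*(-2 + r)/(2*r))
14 + t(C)*(-4) = 14 + (3/2 - 3/3)*(-4) = 14 + (3/2 - 3*⅓)*(-4) = 14 + (3/2 - 1)*(-4) = 14 + (½)*(-4) = 14 - 2 = 12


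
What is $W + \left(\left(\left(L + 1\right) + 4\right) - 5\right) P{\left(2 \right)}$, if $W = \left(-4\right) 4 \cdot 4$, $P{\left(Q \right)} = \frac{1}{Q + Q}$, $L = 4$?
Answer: $-63$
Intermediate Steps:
$P{\left(Q \right)} = \frac{1}{2 Q}$
$W = -64$ ($W = \left(-16\right) 4 = -64$)
$W + \left(\left(\left(L + 1\right) + 4\right) - 5\right) P{\left(2 \right)} = -64 + \left(\left(\left(4 + 1\right) + 4\right) - 5\right) \frac{1}{2 \cdot 2} = -64 + \left(\left(5 + 4\right) - 5\right) \frac{1}{2} \cdot \frac{1}{2} = -64 + \left(9 - 5\right) \frac{1}{4} = -64 + 4 \cdot \frac{1}{4} = -64 + 1 = -63$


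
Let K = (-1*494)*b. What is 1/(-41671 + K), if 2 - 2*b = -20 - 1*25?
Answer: -1/53280 ≈ -1.8769e-5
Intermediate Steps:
b = 47/2 (b = 1 - (-20 - 1*25)/2 = 1 - (-20 - 25)/2 = 1 - 1/2*(-45) = 1 + 45/2 = 47/2 ≈ 23.500)
K = -11609 (K = -1*494*(47/2) = -494*47/2 = -11609)
1/(-41671 + K) = 1/(-41671 - 11609) = 1/(-53280) = -1/53280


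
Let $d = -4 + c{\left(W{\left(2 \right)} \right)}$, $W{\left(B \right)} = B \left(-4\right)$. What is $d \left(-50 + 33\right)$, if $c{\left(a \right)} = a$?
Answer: $204$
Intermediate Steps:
$W{\left(B \right)} = - 4 B$
$d = -12$ ($d = -4 - 8 = -12$)
$d \left(-50 + 33\right) = - 12 \left(-50 + 33\right) = \left(-12\right) \left(-17\right) = 204$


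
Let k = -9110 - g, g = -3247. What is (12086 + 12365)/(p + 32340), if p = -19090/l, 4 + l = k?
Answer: 143454017/189757870 ≈ 0.75598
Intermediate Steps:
k = -5863 (k = -9110 - 1*(-3247) = -9110 + 3247 = -5863)
l = -5867 (l = -4 - 5863 = -5867)
p = 19090/5867 (p = -19090/(-5867) = -19090*(-1/5867) = 19090/5867 ≈ 3.2538)
(12086 + 12365)/(p + 32340) = (12086 + 12365)/(19090/5867 + 32340) = 24451/(189757870/5867) = 24451*(5867/189757870) = 143454017/189757870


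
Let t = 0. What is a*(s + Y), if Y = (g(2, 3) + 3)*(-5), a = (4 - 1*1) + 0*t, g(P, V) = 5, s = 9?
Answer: -93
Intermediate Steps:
a = 3 (a = (4 - 1*1) + 0*0 = (4 - 1) + 0 = 3 + 0 = 3)
Y = -40 (Y = (5 + 3)*(-5) = 8*(-5) = -40)
a*(s + Y) = 3*(9 - 40) = 3*(-31) = -93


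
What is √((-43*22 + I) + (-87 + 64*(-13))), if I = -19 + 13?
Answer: I*√1871 ≈ 43.255*I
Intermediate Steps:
I = -6
√((-43*22 + I) + (-87 + 64*(-13))) = √((-43*22 - 6) + (-87 + 64*(-13))) = √((-946 - 6) + (-87 - 832)) = √(-952 - 919) = √(-1871) = I*√1871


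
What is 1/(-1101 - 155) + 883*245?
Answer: 271716759/1256 ≈ 2.1634e+5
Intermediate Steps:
1/(-1101 - 155) + 883*245 = 1/(-1256) + 216335 = -1/1256 + 216335 = 271716759/1256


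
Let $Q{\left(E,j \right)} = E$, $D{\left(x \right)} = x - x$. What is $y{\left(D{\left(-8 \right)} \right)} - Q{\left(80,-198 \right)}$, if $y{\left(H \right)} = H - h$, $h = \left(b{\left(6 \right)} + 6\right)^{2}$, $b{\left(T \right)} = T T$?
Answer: $-1844$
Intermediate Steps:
$b{\left(T \right)} = T^{2}$
$D{\left(x \right)} = 0$
$h = 1764$ ($h = \left(6^{2} + 6\right)^{2} = \left(36 + 6\right)^{2} = 42^{2} = 1764$)
$y{\left(H \right)} = -1764 + H$ ($y{\left(H \right)} = H - 1764 = -1764 + H$)
$y{\left(D{\left(-8 \right)} \right)} - Q{\left(80,-198 \right)} = \left(-1764 + 0\right) - 80 = -1764 - 80 = -1844$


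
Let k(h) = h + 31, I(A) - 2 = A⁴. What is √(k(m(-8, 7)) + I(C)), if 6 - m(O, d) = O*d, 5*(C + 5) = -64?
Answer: 4*√3925101/25 ≈ 316.99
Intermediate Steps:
C = -89/5 (C = -5 + (⅕)*(-64) = -5 - 64/5 = -89/5 ≈ -17.800)
I(A) = 2 + A⁴
m(O, d) = 6 - O*d
k(h) = 31 + h
√(k(m(-8, 7)) + I(C)) = √((31 + (6 - 1*(-8)*7)) + (2 + (-89/5)⁴)) = √((31 + (6 + 56)) + (2 + 62742241/625)) = √((31 + 62) + 62743491/625) = √(93 + 62743491/625) = √(62801616/625) = 4*√3925101/25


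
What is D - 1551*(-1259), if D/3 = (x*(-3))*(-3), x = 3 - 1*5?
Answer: 1952655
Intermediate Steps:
x = -2 (x = 3 - 5 = -2)
D = -54 (D = 3*(-2*(-3)*(-3)) = 3*(6*(-3)) = 3*(-18) = -54)
D - 1551*(-1259) = -54 - 1551*(-1259) = -54 + 1952709 = 1952655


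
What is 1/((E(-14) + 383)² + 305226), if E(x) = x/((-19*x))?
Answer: 361/163126762 ≈ 2.2130e-6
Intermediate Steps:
E(x) = -1/19 (E(x) = x*(-1/(19*x)) = -1/19)
1/((E(-14) + 383)² + 305226) = 1/((-1/19 + 383)² + 305226) = 1/((7276/19)² + 305226) = 1/(52940176/361 + 305226) = 1/(163126762/361) = 361/163126762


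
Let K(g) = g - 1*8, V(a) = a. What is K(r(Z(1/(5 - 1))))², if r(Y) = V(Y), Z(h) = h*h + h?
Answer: 15129/256 ≈ 59.098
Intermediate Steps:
Z(h) = h + h² (Z(h) = h² + h = h + h²)
r(Y) = Y
K(g) = -8 + g (K(g) = g - 8 = -8 + g)
K(r(Z(1/(5 - 1))))² = (-8 + (1 + 1/(5 - 1))/(5 - 1))² = (-8 + (1 + 1/4)/4)² = (-8 + (1 + ¼)/4)² = (-8 + (¼)*(5/4))² = (-8 + 5/16)² = (-123/16)² = 15129/256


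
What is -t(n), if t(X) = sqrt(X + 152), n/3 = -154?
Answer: -I*sqrt(310) ≈ -17.607*I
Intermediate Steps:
n = -462 (n = 3*(-154) = -462)
t(X) = sqrt(152 + X)
-t(n) = -sqrt(152 - 462) = -sqrt(-310) = -I*sqrt(310)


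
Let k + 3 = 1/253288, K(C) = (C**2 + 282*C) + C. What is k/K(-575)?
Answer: -759863/42527055200 ≈ -1.7868e-5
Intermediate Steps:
K(C) = C**2 + 283*C
k = -759863/253288 (k = -3 + 1/253288 = -759863/253288 ≈ -3.0000)
k/K(-575) = -759863*(-1/(575*(283 - 575)))/253288 = -759863/(253288*((-575*(-292)))) = -759863/253288/167900 = -759863/253288*1/167900 = -759863/42527055200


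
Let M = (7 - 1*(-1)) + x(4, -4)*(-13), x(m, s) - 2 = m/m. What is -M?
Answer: 31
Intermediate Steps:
x(m, s) = 3 (x(m, s) = 2 + m/m = 2 + 1 = 3)
M = -31 (M = (7 - 1*(-1)) + 3*(-13) = (7 + 1) - 39 = 8 - 39 = -31)
-M = -1*(-31) = 31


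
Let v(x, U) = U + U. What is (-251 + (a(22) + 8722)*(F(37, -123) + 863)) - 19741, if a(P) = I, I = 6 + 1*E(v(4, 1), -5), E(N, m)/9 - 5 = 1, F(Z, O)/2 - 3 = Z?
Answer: 8261434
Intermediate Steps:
v(x, U) = 2*U
F(Z, O) = 6 + 2*Z
E(N, m) = 54 (E(N, m) = 45 + 9*1 = 45 + 9 = 54)
I = 60 (I = 6 + 1*54 = 6 + 54 = 60)
a(P) = 60
(-251 + (a(22) + 8722)*(F(37, -123) + 863)) - 19741 = (-251 + (60 + 8722)*((6 + 2*37) + 863)) - 19741 = (-251 + 8782*((6 + 74) + 863)) - 19741 = (-251 + 8782*(80 + 863)) - 19741 = (-251 + 8782*943) - 19741 = (-251 + 8281426) - 19741 = 8281175 - 19741 = 8261434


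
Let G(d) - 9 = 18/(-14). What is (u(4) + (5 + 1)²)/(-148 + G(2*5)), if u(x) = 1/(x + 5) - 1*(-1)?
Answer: -1169/4419 ≈ -0.26454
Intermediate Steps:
G(d) = 54/7 (G(d) = 9 + 18/(-14) = 9 + 18*(-1/14) = 9 - 9/7 = 54/7)
u(x) = 1 + 1/(5 + x) (u(x) = 1/(5 + x) + 1 = 1 + 1/(5 + x))
(u(4) + (5 + 1)²)/(-148 + G(2*5)) = ((6 + 4)/(5 + 4) + (5 + 1)²)/(-148 + 54/7) = (10/9 + 6²)/(-982/7) = ((⅑)*10 + 36)*(-7/982) = (10/9 + 36)*(-7/982) = (334/9)*(-7/982) = -1169/4419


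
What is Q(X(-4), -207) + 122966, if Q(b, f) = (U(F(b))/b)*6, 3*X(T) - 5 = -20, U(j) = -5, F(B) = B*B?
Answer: 122972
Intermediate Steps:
F(B) = B²
X(T) = -5 (X(T) = 5/3 + (⅓)*(-20) = 5/3 - 20/3 = -5)
Q(b, f) = -30/b (Q(b, f) = -5/b*6 = -30/b)
Q(X(-4), -207) + 122966 = -30/(-5) + 122966 = -30*(-⅕) + 122966 = 6 + 122966 = 122972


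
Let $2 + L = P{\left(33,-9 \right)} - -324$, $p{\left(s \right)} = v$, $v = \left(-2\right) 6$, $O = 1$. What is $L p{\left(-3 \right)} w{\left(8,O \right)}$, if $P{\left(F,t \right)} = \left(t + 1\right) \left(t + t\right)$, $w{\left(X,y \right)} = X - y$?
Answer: $-39144$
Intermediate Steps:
$v = -12$
$p{\left(s \right)} = -12$
$P{\left(F,t \right)} = 2 t \left(1 + t\right)$ ($P{\left(F,t \right)} = \left(1 + t\right) 2 t = 2 t \left(1 + t\right)$)
$L = 466$ ($L = -2 + \left(2 \left(-9\right) \left(1 - 9\right) - -324\right) = -2 + \left(2 \left(-9\right) \left(-8\right) + 324\right) = -2 + \left(144 + 324\right) = -2 + 468 = 466$)
$L p{\left(-3 \right)} w{\left(8,O \right)} = 466 \left(- 12 \left(8 - 1\right)\right) = 466 \left(\left(-12\right) 7\right) = 466 \left(-84\right) = -39144$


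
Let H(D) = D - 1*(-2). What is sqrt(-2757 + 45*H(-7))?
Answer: I*sqrt(2982) ≈ 54.608*I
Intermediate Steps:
H(D) = 2 + D (H(D) = D + 2 = 2 + D)
sqrt(-2757 + 45*H(-7)) = sqrt(-2757 + 45*(2 - 7)) = sqrt(-2757 + 45*(-5)) = sqrt(-2757 - 225) = sqrt(-2982) = I*sqrt(2982)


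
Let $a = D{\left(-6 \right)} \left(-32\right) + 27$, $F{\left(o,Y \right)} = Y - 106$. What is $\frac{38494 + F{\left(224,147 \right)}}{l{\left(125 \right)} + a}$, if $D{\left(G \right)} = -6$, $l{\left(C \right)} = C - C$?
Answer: $\frac{12845}{73} \approx 175.96$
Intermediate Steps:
$F{\left(o,Y \right)} = -106 + Y$
$l{\left(C \right)} = 0$
$a = 219$ ($a = \left(-6\right) \left(-32\right) + 27 = 192 + 27 = 219$)
$\frac{38494 + F{\left(224,147 \right)}}{l{\left(125 \right)} + a} = \frac{38494 + \left(-106 + 147\right)}{0 + 219} = \frac{38494 + 41}{219} = 38535 \cdot \frac{1}{219} = \frac{12845}{73}$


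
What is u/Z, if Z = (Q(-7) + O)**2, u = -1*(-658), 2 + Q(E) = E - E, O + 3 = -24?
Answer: 658/841 ≈ 0.78240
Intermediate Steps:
O = -27 (O = -3 - 24 = -27)
Q(E) = -2 (Q(E) = -2 + (E - E) = -2 + 0 = -2)
u = 658
Z = 841 (Z = (-2 - 27)**2 = (-29)**2 = 841)
u/Z = 658/841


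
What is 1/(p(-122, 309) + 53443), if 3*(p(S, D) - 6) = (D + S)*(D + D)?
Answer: 1/91971 ≈ 1.0873e-5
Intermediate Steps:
p(S, D) = 6 + 2*D*(D + S)/3 (p(S, D) = 6 + ((D + S)*(D + D))/3 = 6 + ((D + S)*(2*D))/3 = 6 + (2*D*(D + S))/3 = 6 + 2*D*(D + S)/3)
1/(p(-122, 309) + 53443) = 1/((6 + (⅔)*309² + (⅔)*309*(-122)) + 53443) = 1/((6 + (⅔)*95481 - 25132) + 53443) = 1/((6 + 63654 - 25132) + 53443) = 1/(38528 + 53443) = 1/91971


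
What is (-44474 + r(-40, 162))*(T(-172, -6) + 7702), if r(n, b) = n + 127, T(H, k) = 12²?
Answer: -348260402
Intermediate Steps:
T(H, k) = 144
r(n, b) = 127 + n
(-44474 + r(-40, 162))*(T(-172, -6) + 7702) = (-44474 + (127 - 40))*(144 + 7702) = (-44474 + 87)*7846 = -44387*7846 = -348260402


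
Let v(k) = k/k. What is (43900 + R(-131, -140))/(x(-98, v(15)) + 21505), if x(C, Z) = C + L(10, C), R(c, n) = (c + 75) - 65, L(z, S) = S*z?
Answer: 14593/6809 ≈ 2.1432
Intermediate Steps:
v(k) = 1
R(c, n) = 10 + c (R(c, n) = (75 + c) - 65 = 10 + c)
x(C, Z) = 11*C (x(C, Z) = C + C*10 = C + 10*C = 11*C)
(43900 + R(-131, -140))/(x(-98, v(15)) + 21505) = (43900 + (10 - 131))/(11*(-98) + 21505) = (43900 - 121)/(-1078 + 21505) = 43779/20427 = 43779*(1/20427) = 14593/6809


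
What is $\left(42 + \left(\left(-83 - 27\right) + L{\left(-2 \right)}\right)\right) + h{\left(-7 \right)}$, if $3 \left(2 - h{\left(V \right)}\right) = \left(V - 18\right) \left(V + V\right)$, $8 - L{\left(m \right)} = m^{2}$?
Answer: $- \frac{536}{3} \approx -178.67$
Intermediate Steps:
$L{\left(m \right)} = 8 - m^{2}$
$h{\left(V \right)} = 2 - \frac{2 V \left(-18 + V\right)}{3}$ ($h{\left(V \right)} = 2 - \frac{\left(V - 18\right) \left(V + V\right)}{3} = 2 - \frac{\left(-18 + V\right) 2 V}{3} = 2 - \frac{2 V \left(-18 + V\right)}{3}$)
$\left(42 + \left(\left(-83 - 27\right) + L{\left(-2 \right)}\right)\right) + h{\left(-7 \right)} = \left(42 + \left(\left(-83 - 27\right) + \left(8 - \left(-2\right)^{2}\right)\right)\right) + \left(2 + 12 \left(-7\right) - \frac{2 \left(-7\right)^{2}}{3}\right) = \left(42 + \left(-110 + \left(8 - 4\right)\right)\right) - \frac{344}{3} = \left(42 + \left(-110 + 4\right)\right) - \frac{344}{3} = \left(42 - 106\right) - \frac{344}{3} = -64 - \frac{344}{3} = - \frac{536}{3}$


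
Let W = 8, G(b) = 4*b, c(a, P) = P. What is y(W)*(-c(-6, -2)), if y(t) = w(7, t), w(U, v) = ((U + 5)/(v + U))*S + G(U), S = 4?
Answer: 312/5 ≈ 62.400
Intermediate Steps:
w(U, v) = 4*U + 4*(5 + U)/(U + v) (w(U, v) = ((U + 5)/(v + U))*4 + 4*U = ((5 + U)/(U + v))*4 + 4*U = 4*(5 + U)/(U + v) + 4*U = 4*U + 4*(5 + U)/(U + v))
y(t) = 4*(61 + 7*t)/(7 + t) (y(t) = 4*(5 + 7 + 7² + 7*t)/(7 + t) = 4*(5 + 7 + 49 + 7*t)/(7 + t) = 4*(61 + 7*t)/(7 + t))
y(W)*(-c(-6, -2)) = (4*(61 + 7*8)/(7 + 8))*(-1*(-2)) = (4*(61 + 56)/15)*2 = (4*(1/15)*117)*2 = (156/5)*2 = 312/5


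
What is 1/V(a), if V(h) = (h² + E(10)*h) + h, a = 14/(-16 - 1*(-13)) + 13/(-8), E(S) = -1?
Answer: 576/22801 ≈ 0.025262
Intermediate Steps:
a = -151/24 (a = 14/(-16 + 13) + 13*(-⅛) = 14/(-3) - 13/8 = 14*(-⅓) - 13/8 = -14/3 - 13/8 = -151/24 ≈ -6.2917)
V(h) = h² (V(h) = (h² - h) + h = h²)
1/V(a) = 1/((-151/24)²) = 1/(22801/576) = 576/22801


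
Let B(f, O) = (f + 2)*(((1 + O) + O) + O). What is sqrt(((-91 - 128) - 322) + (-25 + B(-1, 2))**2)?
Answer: I*sqrt(217) ≈ 14.731*I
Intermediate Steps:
B(f, O) = (1 + 3*O)*(2 + f) (B(f, O) = (2 + f)*((1 + 2*O) + O) = (2 + f)*(1 + 3*O) = (1 + 3*O)*(2 + f))
sqrt(((-91 - 128) - 322) + (-25 + B(-1, 2))**2) = sqrt(((-91 - 128) - 322) + (-25 + (2 - 1 + 6*2 + 3*2*(-1)))**2) = sqrt((-219 - 322) + (-25 + (2 - 1 + 12 - 6))**2) = sqrt(-541 + (-25 + 7)**2) = sqrt(-541 + (-18)**2) = sqrt(-541 + 324) = sqrt(-217) = I*sqrt(217)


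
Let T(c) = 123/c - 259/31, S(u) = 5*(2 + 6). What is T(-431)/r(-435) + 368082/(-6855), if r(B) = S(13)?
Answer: -6583636633/122119540 ≈ -53.911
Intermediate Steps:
S(u) = 40 (S(u) = 5*8 = 40)
r(B) = 40
T(c) = -259/31 + 123/c (T(c) = 123/c - 259*1/31 = 123/c - 259/31 = -259/31 + 123/c)
T(-431)/r(-435) + 368082/(-6855) = (-259/31 + 123/(-431))/40 + 368082/(-6855) = (-259/31 + 123*(-1/431))*(1/40) + 368082*(-1/6855) = (-259/31 - 123/431)*(1/40) - 122694/2285 = -115442/13361*1/40 - 122694/2285 = -57721/267220 - 122694/2285 = -6583636633/122119540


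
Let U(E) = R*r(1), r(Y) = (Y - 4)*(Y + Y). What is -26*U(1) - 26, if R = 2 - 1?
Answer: 130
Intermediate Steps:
R = 1
r(Y) = 2*Y*(-4 + Y) (r(Y) = (-4 + Y)*(2*Y) = 2*Y*(-4 + Y))
U(E) = -6 (U(E) = 1*(2*1*(-4 + 1)) = 1*(2*1*(-3)) = 1*(-6) = -6)
-26*U(1) - 26 = -26*(-6) - 26 = 156 - 26 = 130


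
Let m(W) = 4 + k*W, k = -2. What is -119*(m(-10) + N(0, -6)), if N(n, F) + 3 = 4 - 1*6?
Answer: -2261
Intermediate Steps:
N(n, F) = -5 (N(n, F) = -3 + (4 - 1*6) = -3 + (4 - 6) = -3 - 2 = -5)
m(W) = 4 - 2*W
-119*(m(-10) + N(0, -6)) = -119*((4 - 2*(-10)) - 5) = -119*((4 + 20) - 5) = -119*(24 - 5) = -119*19 = -2261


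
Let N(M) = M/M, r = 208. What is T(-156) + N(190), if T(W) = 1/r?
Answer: 209/208 ≈ 1.0048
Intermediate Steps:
T(W) = 1/208
N(M) = 1
T(-156) + N(190) = 1/208 + 1 = 209/208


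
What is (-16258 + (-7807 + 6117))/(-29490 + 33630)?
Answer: -4487/1035 ≈ -4.3353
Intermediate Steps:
(-16258 + (-7807 + 6117))/(-29490 + 33630) = (-16258 - 1690)/4140 = -17948*1/4140 = -4487/1035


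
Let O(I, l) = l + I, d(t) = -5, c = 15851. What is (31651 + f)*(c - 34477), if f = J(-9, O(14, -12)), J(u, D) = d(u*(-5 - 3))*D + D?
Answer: -589382518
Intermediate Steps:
O(I, l) = I + l
J(u, D) = -4*D (J(u, D) = -5*D + D = -4*D)
f = -8 (f = -4*(14 - 12) = -4*2 = -8)
(31651 + f)*(c - 34477) = (31651 - 8)*(15851 - 34477) = 31643*(-18626) = -589382518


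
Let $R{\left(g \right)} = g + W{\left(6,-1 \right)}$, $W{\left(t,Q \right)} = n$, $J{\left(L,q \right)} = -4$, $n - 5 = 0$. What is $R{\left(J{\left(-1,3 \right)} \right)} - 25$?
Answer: $-24$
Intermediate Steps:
$n = 5$ ($n = 5 + 0 = 5$)
$W{\left(t,Q \right)} = 5$
$R{\left(g \right)} = 5 + g$ ($R{\left(g \right)} = g + 5 = 5 + g$)
$R{\left(J{\left(-1,3 \right)} \right)} - 25 = \left(5 - 4\right) - 25 = 1 - 25 = -24$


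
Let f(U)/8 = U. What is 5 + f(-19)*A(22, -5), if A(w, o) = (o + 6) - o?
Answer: -907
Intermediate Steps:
f(U) = 8*U
A(w, o) = 6 (A(w, o) = (6 + o) - o = 6)
5 + f(-19)*A(22, -5) = 5 + (8*(-19))*6 = 5 - 152*6 = 5 - 912 = -907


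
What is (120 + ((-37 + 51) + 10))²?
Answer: 20736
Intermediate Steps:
(120 + ((-37 + 51) + 10))² = (120 + (14 + 10))² = (120 + 24)² = 144² = 20736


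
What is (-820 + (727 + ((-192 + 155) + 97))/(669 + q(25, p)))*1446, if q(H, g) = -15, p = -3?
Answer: -129053813/109 ≈ -1.1840e+6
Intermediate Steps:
(-820 + (727 + ((-192 + 155) + 97))/(669 + q(25, p)))*1446 = (-820 + (727 + ((-192 + 155) + 97))/(669 - 15))*1446 = (-820 + (727 + (-37 + 97))/654)*1446 = (-820 + (727 + 60)*(1/654))*1446 = (-820 + 787*(1/654))*1446 = (-820 + 787/654)*1446 = -535493/654*1446 = -129053813/109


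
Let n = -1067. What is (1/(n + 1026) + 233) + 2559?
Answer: 114471/41 ≈ 2792.0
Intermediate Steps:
(1/(n + 1026) + 233) + 2559 = (1/(-1067 + 1026) + 233) + 2559 = (1/(-41) + 233) + 2559 = (-1/41 + 233) + 2559 = 9552/41 + 2559 = 114471/41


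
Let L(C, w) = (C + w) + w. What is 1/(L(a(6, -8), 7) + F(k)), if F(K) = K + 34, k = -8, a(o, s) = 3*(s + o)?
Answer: 1/34 ≈ 0.029412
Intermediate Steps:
a(o, s) = 3*o + 3*s (a(o, s) = 3*(o + s) = 3*o + 3*s)
L(C, w) = C + 2*w
F(K) = 34 + K
1/(L(a(6, -8), 7) + F(k)) = 1/(((3*6 + 3*(-8)) + 2*7) + (34 - 8)) = 1/(((18 - 24) + 14) + 26) = 1/((-6 + 14) + 26) = 1/(8 + 26) = 1/34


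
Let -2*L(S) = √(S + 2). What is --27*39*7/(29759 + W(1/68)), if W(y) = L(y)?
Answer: 19888058736/80294225965 + 9828*√2329/80294225965 ≈ 0.24770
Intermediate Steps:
L(S) = -√(2 + S)/2 (L(S) = -√(S + 2)/2 = -√(2 + S)/2)
W(y) = -√(2 + y)/2
--27*39*7/(29759 + W(1/68)) = --27*39*7/(29759 - √(2 + 1/68)/2) = -(-1053*7)/(29759 - √(2 + 1/68)/2) = -(-7371)/(29759 - √2329/68) = 7371/(29759 - √2329/68)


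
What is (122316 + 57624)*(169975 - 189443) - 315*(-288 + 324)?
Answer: -3503083260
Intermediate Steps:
(122316 + 57624)*(169975 - 189443) - 315*(-288 + 324) = 179940*(-19468) - 315*36 = -3503071920 - 1*11340 = -3503071920 - 11340 = -3503083260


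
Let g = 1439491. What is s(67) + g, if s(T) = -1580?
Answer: 1437911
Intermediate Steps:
s(67) + g = -1580 + 1439491 = 1437911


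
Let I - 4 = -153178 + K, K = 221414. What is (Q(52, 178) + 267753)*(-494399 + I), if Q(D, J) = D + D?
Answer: -114149671263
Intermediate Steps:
I = 68240 (I = 4 + (-153178 + 221414) = 4 + 68236 = 68240)
Q(D, J) = 2*D
(Q(52, 178) + 267753)*(-494399 + I) = (2*52 + 267753)*(-494399 + 68240) = (104 + 267753)*(-426159) = 267857*(-426159) = -114149671263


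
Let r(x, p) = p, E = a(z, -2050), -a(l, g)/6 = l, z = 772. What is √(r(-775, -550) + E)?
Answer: I*√5182 ≈ 71.986*I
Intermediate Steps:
a(l, g) = -6*l
E = -4632 (E = -6*772 = -4632)
√(r(-775, -550) + E) = √(-550 - 4632) = √(-5182) = I*√5182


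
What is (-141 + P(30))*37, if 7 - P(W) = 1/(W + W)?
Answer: -297517/60 ≈ -4958.6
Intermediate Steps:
P(W) = 7 - 1/(2*W) (P(W) = 7 - 1/(W + W) = 7 - 1/(2*W))
(-141 + P(30))*37 = (-141 + (7 - 1/2/30))*37 = (-141 + (7 - 1/2*1/30))*37 = (-141 + (7 - 1/60))*37 = (-141 + 419/60)*37 = -8041/60*37 = -297517/60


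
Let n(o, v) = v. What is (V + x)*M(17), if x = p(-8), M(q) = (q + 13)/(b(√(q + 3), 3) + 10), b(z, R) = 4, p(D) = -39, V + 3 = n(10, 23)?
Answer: -285/7 ≈ -40.714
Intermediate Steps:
V = 20 (V = -3 + 23 = 20)
M(q) = 13/14 + q/14 (M(q) = (q + 13)/(4 + 10) = (13 + q)/14 = (13 + q)*(1/14) = 13/14 + q/14)
x = -39
(V + x)*M(17) = (20 - 39)*(13/14 + (1/14)*17) = -19*(13/14 + 17/14) = -19*15/7 = -285/7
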